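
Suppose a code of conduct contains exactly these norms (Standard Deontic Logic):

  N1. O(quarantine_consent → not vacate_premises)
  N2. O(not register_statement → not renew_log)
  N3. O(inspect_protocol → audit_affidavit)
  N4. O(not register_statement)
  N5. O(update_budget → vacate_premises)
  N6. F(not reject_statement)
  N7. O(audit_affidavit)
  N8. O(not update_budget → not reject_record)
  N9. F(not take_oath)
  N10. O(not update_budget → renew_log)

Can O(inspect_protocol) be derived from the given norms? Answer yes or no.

No

Premise 3 is O(inspect_protocol → audit_affidavit); even if O(audit_affidavit) held, inferring O(inspect_protocol) would be affirming the consequent — invalid.
No other premise forces O(inspect_protocol). An ideal world satisfying every premise can still have inspect_protocol false, so O(inspect_protocol) is not derivable.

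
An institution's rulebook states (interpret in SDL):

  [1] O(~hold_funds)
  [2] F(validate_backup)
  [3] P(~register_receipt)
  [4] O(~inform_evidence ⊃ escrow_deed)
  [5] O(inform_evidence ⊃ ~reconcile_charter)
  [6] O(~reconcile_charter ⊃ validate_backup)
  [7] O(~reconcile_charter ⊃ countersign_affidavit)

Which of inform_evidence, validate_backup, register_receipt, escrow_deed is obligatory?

escrow_deed

Premise 2 is F(validate_backup), i.e. O(~validate_backup).
Premise 6 is O(~reconcile_charter ⊃ validate_backup); contrapositively O(~validate_backup ⊃ reconcile_charter). Since O(~validate_backup) holds, K gives O(reconcile_charter).
Premise 5, O(inform_evidence ⊃ ~reconcile_charter), contraposes to O(reconcile_charter ⊃ ~inform_evidence); with O(reconcile_charter) we get O(~inform_evidence).
With premise 4, O(~inform_evidence ⊃ escrow_deed), the K-axiom yields O(escrow_deed).
So O(escrow_deed) holds — escrow_deed is obligatory. None of the other listed options is made obligatory by any chain of premises.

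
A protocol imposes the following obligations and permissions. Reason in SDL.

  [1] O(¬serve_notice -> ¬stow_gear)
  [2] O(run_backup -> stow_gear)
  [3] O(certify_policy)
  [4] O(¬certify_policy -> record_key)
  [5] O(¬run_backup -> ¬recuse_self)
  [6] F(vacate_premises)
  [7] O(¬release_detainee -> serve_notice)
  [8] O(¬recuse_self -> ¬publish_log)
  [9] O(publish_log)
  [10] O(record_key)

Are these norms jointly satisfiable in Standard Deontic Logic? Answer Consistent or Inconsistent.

Premise 4 is O(¬certify_policy -> record_key); even if O(record_key) held, inferring O(¬certify_policy) would be affirming the consequent — invalid.
So O(¬certify_policy) is not derivable, and the apparent clash with O(certify_policy) does not arise.
A world satisfying every obligation exists (e.g. certify_policy=true, publish_log=true, record_key=true, recuse_self=true, release_detainee=false, run_backup=true, serve_notice=true, stow_gear=true, vacate_premises=false); no atom is both obligatory and forbidden, so the set is consistent.

Consistent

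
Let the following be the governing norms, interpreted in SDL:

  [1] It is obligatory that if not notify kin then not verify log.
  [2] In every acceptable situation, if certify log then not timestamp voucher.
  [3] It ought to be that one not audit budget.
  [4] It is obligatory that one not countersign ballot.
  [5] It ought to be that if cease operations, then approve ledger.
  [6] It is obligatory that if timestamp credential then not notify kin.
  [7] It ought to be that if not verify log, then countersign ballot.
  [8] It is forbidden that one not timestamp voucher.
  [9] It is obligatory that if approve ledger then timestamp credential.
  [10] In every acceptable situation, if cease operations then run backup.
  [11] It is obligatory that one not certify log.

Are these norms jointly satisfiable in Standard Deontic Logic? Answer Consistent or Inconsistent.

Consistent

Premise 2 is O(certify_log → ¬timestamp_voucher), but O(certify_log) is not derivable from the premises, so it does not yield O(¬timestamp_voucher).
So O(¬timestamp_voucher) is not derivable, and the apparent clash with O(timestamp_voucher) does not arise.
A world satisfying every obligation exists (e.g. approve_ledger=false, audit_budget=false, cease_operations=false, certify_log=false, countersign_ballot=false, notify_kin=true, run_backup=false, timestamp_credential=false, timestamp_voucher=true, verify_log=true); no atom is both obligatory and forbidden, so the set is consistent.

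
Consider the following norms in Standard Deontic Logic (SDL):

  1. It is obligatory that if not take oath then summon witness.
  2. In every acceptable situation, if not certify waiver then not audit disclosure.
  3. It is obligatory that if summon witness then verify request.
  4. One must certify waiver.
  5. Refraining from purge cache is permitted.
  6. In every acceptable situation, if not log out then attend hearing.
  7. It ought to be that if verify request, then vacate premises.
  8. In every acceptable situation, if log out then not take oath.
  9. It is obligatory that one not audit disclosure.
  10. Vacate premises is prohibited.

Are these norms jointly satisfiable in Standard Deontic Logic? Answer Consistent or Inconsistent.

Premise 2 is O(¬certify_waiver → ¬audit_disclosure); even if O(¬audit_disclosure) held, inferring O(¬certify_waiver) would be affirming the consequent — invalid.
So O(¬certify_waiver) is not derivable, and the apparent clash with O(certify_waiver) does not arise.
A world satisfying every obligation exists (e.g. attend_hearing=true, audit_disclosure=false, certify_waiver=true, log_out=false, purge_cache=false, summon_witness=false, take_oath=true, vacate_premises=false, verify_request=false); no atom is both obligatory and forbidden, so the set is consistent.

Consistent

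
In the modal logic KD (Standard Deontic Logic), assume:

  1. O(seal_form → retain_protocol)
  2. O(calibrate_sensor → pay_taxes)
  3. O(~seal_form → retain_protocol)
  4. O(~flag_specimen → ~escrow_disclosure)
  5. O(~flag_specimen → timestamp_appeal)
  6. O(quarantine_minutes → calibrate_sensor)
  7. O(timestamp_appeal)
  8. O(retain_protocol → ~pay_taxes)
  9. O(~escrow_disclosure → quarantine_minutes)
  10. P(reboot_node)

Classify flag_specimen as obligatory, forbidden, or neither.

Obligatory

Premises 1 and 3 cover both cases: O(seal_form → retain_protocol) and O(~seal_form → retain_protocol). Since seal_form ∨ ~seal_form is a tautology, O(retain_protocol) follows.
Premise 8 is O(retain_protocol → ~pay_taxes); since O(retain_protocol), deontic closure gives O(~pay_taxes).
Premise 2 is O(calibrate_sensor → pay_taxes); contrapositively O(~pay_taxes → ~calibrate_sensor). Since O(~pay_taxes) holds, K gives O(~calibrate_sensor).
Premise 6, O(quarantine_minutes → calibrate_sensor), contraposes to O(~calibrate_sensor → ~quarantine_minutes); with O(~calibrate_sensor) we get O(~quarantine_minutes).
Premise 9 is O(~escrow_disclosure → quarantine_minutes); contrapositively O(~quarantine_minutes → escrow_disclosure). Since O(~quarantine_minutes) holds, K gives O(escrow_disclosure).
The contrapositive of premise 4 (O(~flag_specimen → ~escrow_disclosure)) is O(escrow_disclosure → flag_specimen), and O(escrow_disclosure) is already established, so O(flag_specimen).
Premises 5, 7, 10 do not contribute to this derivation.
Hence flag_specimen is obligatory.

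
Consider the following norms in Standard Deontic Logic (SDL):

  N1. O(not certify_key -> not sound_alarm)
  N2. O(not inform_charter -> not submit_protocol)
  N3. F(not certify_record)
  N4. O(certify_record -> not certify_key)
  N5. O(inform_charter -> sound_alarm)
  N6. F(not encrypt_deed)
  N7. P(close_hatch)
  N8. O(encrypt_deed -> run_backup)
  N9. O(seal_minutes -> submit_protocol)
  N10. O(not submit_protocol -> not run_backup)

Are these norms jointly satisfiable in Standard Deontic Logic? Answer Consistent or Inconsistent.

Premise 6 is F(not encrypt_deed), i.e. O(encrypt_deed).
Applying K to premise 8 (O(encrypt_deed -> run_backup)) and O(encrypt_deed) yields O(run_backup).
Premise 10 is O(not submit_protocol -> not run_backup); contrapositively O(run_backup -> submit_protocol). Since O(run_backup) holds, K gives O(submit_protocol).
Premise 2, O(not inform_charter -> not submit_protocol), contraposes to O(submit_protocol -> inform_charter); with O(submit_protocol) we get O(inform_charter).
Applying K to premise 5 (O(inform_charter -> sound_alarm)) and O(inform_charter) yields O(sound_alarm).
Premise 1 is O(not certify_key -> not sound_alarm); contrapositively O(sound_alarm -> certify_key). Since O(sound_alarm) holds, K gives O(certify_key).
Premise 4, O(certify_record -> not certify_key), contraposes to O(certify_key -> not certify_record); with O(certify_key) we get O(not certify_record).
Yet premise 3 is F(not certify_record), i.e. O(certify_record).
We now have both O(not certify_record) and O(certify_record) — certify_record is simultaneously obligatory and forbidden, violating the D-axiom.

Inconsistent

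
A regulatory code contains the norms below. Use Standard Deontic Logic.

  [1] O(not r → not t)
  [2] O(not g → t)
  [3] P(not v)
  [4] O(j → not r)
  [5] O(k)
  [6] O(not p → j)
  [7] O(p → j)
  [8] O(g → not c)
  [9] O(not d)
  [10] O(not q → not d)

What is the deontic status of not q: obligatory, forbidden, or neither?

Neither

Premise 10 is O(not q → not d); even if O(not d) held, inferring O(not q) would be affirming the consequent — invalid.
No premise or chain of K-axiom applications forces O(not q), and none forces O(q). So not q is neither obligatory nor forbidden under these norms.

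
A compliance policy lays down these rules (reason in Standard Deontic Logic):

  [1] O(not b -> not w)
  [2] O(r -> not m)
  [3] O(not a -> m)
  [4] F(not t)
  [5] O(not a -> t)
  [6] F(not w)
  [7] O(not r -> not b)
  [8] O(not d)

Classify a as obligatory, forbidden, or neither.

Obligatory

Premise 6 is F(not w), i.e. O(w).
Premise 1, O(not b -> not w), contraposes to O(w -> b); with O(w) we get O(b).
Premise 7, O(not r -> not b), contraposes to O(b -> r); with O(b) we get O(r).
Applying K to premise 2 (O(r -> not m)) and O(r) yields O(not m).
Premise 3 is O(not a -> m); contrapositively O(not m -> a). Since O(not m) holds, K gives O(a).
Premises 4, 5, 8 do not contribute to this derivation.
Hence a is obligatory.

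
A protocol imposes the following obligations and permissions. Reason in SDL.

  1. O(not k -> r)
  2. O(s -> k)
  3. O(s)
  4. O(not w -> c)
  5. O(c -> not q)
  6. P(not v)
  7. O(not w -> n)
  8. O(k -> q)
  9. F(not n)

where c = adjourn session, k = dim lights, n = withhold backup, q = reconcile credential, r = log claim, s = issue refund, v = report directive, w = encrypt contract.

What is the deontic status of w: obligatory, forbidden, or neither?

Obligatory

Premise 3 gives O(s).
Premise 2 is O(s -> k); since O(s), deontic closure gives O(k).
Applying K to premise 8 (O(k -> q)) and O(k) yields O(q).
The contrapositive of premise 5 (O(c -> not q)) is O(q -> not c), and O(q) is already established, so O(not c).
Premise 4 is O(not w -> c); contrapositively O(not c -> w). Since O(not c) holds, K gives O(w).
Premises 1, 6, 7, 9 do not contribute to this derivation.
Hence w is obligatory.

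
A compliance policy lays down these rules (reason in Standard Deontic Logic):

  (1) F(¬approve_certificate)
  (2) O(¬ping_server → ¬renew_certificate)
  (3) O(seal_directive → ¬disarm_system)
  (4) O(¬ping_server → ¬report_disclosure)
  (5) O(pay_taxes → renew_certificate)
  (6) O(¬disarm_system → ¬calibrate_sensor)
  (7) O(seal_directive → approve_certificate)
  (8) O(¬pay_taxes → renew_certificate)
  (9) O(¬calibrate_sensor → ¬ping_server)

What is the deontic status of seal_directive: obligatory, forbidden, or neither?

Forbidden

By case analysis on pay_taxes: premise 5 gives O(pay_taxes → renew_certificate) and premise 8 gives O(¬pay_taxes → renew_certificate), so O(renew_certificate) either way.
Premise 2 is O(¬ping_server → ¬renew_certificate); contrapositively O(renew_certificate → ping_server). Since O(renew_certificate) holds, K gives O(ping_server).
Premise 9, O(¬calibrate_sensor → ¬ping_server), contraposes to O(ping_server → calibrate_sensor); with O(ping_server) we get O(calibrate_sensor).
Premise 6, O(¬disarm_system → ¬calibrate_sensor), contraposes to O(calibrate_sensor → disarm_system); with O(calibrate_sensor) we get O(disarm_system).
Premise 3 is O(seal_directive → ¬disarm_system); contrapositively O(disarm_system → ¬seal_directive). Since O(disarm_system) holds, K gives O(¬seal_directive).
Premises 1, 4, 7 do not contribute to this derivation.
Thus O(¬seal_directive), which is F(seal_directive): seal_directive is forbidden.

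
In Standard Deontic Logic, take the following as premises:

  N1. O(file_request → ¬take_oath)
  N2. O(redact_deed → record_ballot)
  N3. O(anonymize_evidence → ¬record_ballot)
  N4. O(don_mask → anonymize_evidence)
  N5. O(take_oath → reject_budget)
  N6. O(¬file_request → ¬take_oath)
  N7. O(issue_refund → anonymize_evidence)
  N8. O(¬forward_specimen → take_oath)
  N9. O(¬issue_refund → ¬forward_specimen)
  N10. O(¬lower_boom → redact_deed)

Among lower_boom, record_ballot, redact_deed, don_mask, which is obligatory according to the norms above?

lower_boom

Premises 1 and 6 are O(file_request → ¬take_oath) and O(¬file_request → ¬take_oath); every ideal world satisfies file_request or ¬file_request, so in either case ¬take_oath holds — hence O(¬take_oath).
The contrapositive of premise 8 (O(¬forward_specimen → take_oath)) is O(¬take_oath → forward_specimen), and O(¬take_oath) is already established, so O(forward_specimen).
Premise 9, O(¬issue_refund → ¬forward_specimen), contraposes to O(forward_specimen → issue_refund); with O(forward_specimen) we get O(issue_refund).
From O(issue_refund) and premise 7, O(issue_refund → anonymize_evidence), we obtain O(anonymize_evidence).
With premise 3, O(anonymize_evidence → ¬record_ballot), the K-axiom yields O(¬record_ballot).
Premise 2, O(redact_deed → record_ballot), contraposes to O(¬record_ballot → ¬redact_deed); with O(¬record_ballot) we get O(¬redact_deed).
The contrapositive of premise 10 (O(¬lower_boom → redact_deed)) is O(¬redact_deed → lower_boom), and O(¬redact_deed) is already established, so O(lower_boom).
So O(lower_boom) holds — lower_boom is obligatory. None of the other listed options is made obligatory by any chain of premises.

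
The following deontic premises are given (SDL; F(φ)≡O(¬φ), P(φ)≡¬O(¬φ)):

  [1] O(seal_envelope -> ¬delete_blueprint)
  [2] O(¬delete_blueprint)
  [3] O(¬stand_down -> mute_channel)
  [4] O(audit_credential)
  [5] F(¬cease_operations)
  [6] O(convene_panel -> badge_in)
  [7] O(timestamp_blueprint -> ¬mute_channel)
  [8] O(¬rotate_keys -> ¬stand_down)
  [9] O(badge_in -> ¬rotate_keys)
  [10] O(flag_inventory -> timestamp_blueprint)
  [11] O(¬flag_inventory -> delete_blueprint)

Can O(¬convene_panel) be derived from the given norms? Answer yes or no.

From premise 2 we have O(¬delete_blueprint).
Premise 11, O(¬flag_inventory -> delete_blueprint), contraposes to O(¬delete_blueprint -> flag_inventory); with O(¬delete_blueprint) we get O(flag_inventory).
Applying K to premise 10 (O(flag_inventory -> timestamp_blueprint)) and O(flag_inventory) yields O(timestamp_blueprint).
Premise 7 is O(timestamp_blueprint -> ¬mute_channel); since O(timestamp_blueprint), deontic closure gives O(¬mute_channel).
Premise 3, O(¬stand_down -> mute_channel), contraposes to O(¬mute_channel -> stand_down); with O(¬mute_channel) we get O(stand_down).
Premise 8, O(¬rotate_keys -> ¬stand_down), contraposes to O(stand_down -> rotate_keys); with O(stand_down) we get O(rotate_keys).
Premise 9, O(badge_in -> ¬rotate_keys), contraposes to O(rotate_keys -> ¬badge_in); with O(rotate_keys) we get O(¬badge_in).
The contrapositive of premise 6 (O(convene_panel -> badge_in)) is O(¬badge_in -> ¬convene_panel), and O(¬badge_in) is already established, so O(¬convene_panel).
Premises 1, 4, 5 do not contribute to this derivation.
So O(¬convene_panel) follows.

Yes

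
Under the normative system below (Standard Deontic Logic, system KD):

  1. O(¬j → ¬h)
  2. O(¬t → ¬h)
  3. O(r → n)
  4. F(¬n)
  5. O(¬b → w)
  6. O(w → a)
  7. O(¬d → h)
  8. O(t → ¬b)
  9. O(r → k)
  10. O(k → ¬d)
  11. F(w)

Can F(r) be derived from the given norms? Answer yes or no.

Premise 11 is F(w), i.e. O(¬w).
Premise 5 is O(¬b → w); contrapositively O(¬w → b). Since O(¬w) holds, K gives O(b).
Premise 8 is O(t → ¬b); contrapositively O(b → ¬t). Since O(b) holds, K gives O(¬t).
From O(¬t) and premise 2, O(¬t → ¬h), we obtain O(¬h).
The contrapositive of premise 7 (O(¬d → h)) is O(¬h → d), and O(¬h) is already established, so O(d).
Premise 10 is O(k → ¬d); contrapositively O(d → ¬k). Since O(d) holds, K gives O(¬k).
Premise 9, O(r → k), contraposes to O(¬k → ¬r); with O(¬k) we get O(¬r).
Premises 1, 3, 4, 6 do not contribute to this derivation.
So O(¬r) holds, i.e. F(r). The claim follows.

Yes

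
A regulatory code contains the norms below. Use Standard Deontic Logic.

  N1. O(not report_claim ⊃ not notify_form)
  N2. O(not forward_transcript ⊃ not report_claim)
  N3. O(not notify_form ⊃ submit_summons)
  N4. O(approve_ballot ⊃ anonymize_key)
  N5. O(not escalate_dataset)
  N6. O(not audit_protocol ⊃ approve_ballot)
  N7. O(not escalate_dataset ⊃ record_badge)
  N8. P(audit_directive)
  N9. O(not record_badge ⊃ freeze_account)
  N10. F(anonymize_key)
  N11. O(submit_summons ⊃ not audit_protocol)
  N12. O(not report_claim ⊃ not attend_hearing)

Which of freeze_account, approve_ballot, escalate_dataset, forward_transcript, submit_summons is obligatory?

Premise 10 is F(anonymize_key), i.e. O(not anonymize_key).
Premise 4, O(approve_ballot ⊃ anonymize_key), contraposes to O(not anonymize_key ⊃ not approve_ballot); with O(not anonymize_key) we get O(not approve_ballot).
Premise 6 is O(not audit_protocol ⊃ approve_ballot); contrapositively O(not approve_ballot ⊃ audit_protocol). Since O(not approve_ballot) holds, K gives O(audit_protocol).
Premise 11 is O(submit_summons ⊃ not audit_protocol); contrapositively O(audit_protocol ⊃ not submit_summons). Since O(audit_protocol) holds, K gives O(not submit_summons).
The contrapositive of premise 3 (O(not notify_form ⊃ submit_summons)) is O(not submit_summons ⊃ notify_form), and O(not submit_summons) is already established, so O(notify_form).
Premise 1 is O(not report_claim ⊃ not notify_form); contrapositively O(notify_form ⊃ report_claim). Since O(notify_form) holds, K gives O(report_claim).
Premise 2, O(not forward_transcript ⊃ not report_claim), contraposes to O(report_claim ⊃ forward_transcript); with O(report_claim) we get O(forward_transcript).
So O(forward_transcript) holds — forward_transcript is obligatory. None of the other listed options is made obligatory by any chain of premises.

forward_transcript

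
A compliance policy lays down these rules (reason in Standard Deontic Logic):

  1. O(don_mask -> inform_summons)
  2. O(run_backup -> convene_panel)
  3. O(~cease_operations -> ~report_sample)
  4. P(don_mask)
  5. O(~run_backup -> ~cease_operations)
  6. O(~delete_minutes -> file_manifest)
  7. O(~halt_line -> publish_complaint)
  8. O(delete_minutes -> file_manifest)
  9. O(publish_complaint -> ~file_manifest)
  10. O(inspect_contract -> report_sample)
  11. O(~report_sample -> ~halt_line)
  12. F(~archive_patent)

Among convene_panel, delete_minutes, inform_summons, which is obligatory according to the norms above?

convene_panel

Premises 8 and 6 cover both cases: O(delete_minutes -> file_manifest) and O(~delete_minutes -> file_manifest). Since delete_minutes ∨ ~delete_minutes is a tautology, O(file_manifest) follows.
The contrapositive of premise 9 (O(publish_complaint -> ~file_manifest)) is O(file_manifest -> ~publish_complaint), and O(file_manifest) is already established, so O(~publish_complaint).
Premise 7 is O(~halt_line -> publish_complaint); contrapositively O(~publish_complaint -> halt_line). Since O(~publish_complaint) holds, K gives O(halt_line).
Premise 11 is O(~report_sample -> ~halt_line); contrapositively O(halt_line -> report_sample). Since O(halt_line) holds, K gives O(report_sample).
The contrapositive of premise 3 (O(~cease_operations -> ~report_sample)) is O(report_sample -> cease_operations), and O(report_sample) is already established, so O(cease_operations).
The contrapositive of premise 5 (O(~run_backup -> ~cease_operations)) is O(cease_operations -> run_backup), and O(cease_operations) is already established, so O(run_backup).
Premise 2 is O(run_backup -> convene_panel); since O(run_backup), deontic closure gives O(convene_panel).
So O(convene_panel) holds — convene_panel is obligatory. None of the other listed options is made obligatory by any chain of premises.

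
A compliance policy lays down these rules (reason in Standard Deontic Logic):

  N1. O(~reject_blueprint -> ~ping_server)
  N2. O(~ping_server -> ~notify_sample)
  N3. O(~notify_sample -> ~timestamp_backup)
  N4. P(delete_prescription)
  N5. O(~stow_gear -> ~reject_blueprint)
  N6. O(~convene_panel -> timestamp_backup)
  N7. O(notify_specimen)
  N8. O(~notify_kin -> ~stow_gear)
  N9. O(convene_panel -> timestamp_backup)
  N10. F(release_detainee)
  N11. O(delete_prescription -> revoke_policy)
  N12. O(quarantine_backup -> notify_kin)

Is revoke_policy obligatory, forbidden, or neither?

Premise 11 is O(delete_prescription -> revoke_policy), but O(delete_prescription) is not derivable from the premises (the permission P(delete_prescription) asserts only ~O(~delete_prescription), not O(delete_prescription)), so it does not yield O(revoke_policy).
No premise or chain of K-axiom applications forces O(revoke_policy), and none forces O(~revoke_policy). So revoke_policy is neither obligatory nor forbidden under these norms.

Neither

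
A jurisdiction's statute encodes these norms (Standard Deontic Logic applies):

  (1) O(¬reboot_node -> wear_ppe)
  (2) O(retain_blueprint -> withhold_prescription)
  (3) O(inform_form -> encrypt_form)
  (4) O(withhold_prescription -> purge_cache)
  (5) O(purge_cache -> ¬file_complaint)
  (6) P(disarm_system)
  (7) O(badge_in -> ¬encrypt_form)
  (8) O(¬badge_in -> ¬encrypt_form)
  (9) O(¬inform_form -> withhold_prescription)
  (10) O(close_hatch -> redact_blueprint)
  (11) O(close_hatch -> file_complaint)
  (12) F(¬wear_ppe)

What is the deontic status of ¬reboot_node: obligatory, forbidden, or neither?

Premise 1 is O(¬reboot_node -> wear_ppe); even if O(wear_ppe) held, inferring O(¬reboot_node) would be affirming the consequent — invalid.
No premise or chain of K-axiom applications forces O(¬reboot_node), and none forces O(reboot_node). So ¬reboot_node is neither obligatory nor forbidden under these norms.

Neither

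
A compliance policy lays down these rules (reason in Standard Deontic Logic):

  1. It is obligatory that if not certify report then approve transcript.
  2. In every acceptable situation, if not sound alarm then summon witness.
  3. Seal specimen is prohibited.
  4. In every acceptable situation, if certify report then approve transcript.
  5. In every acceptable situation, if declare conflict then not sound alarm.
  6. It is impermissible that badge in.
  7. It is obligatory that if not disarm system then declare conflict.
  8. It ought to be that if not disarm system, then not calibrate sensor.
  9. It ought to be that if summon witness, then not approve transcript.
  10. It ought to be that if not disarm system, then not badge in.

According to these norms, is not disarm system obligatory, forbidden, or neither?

Premises 1 and 4 are O(¬certify_report → approve_transcript) and O(certify_report → approve_transcript); every ideal world satisfies ¬certify_report or certify_report, so in either case approve_transcript holds — hence O(approve_transcript).
The contrapositive of premise 9 (O(summon_witness → ¬approve_transcript)) is O(approve_transcript → ¬summon_witness), and O(approve_transcript) is already established, so O(¬summon_witness).
Premise 2 is O(¬sound_alarm → summon_witness); contrapositively O(¬summon_witness → sound_alarm). Since O(¬summon_witness) holds, K gives O(sound_alarm).
The contrapositive of premise 5 (O(declare_conflict → ¬sound_alarm)) is O(sound_alarm → ¬declare_conflict), and O(sound_alarm) is already established, so O(¬declare_conflict).
Premise 7, O(¬disarm_system → declare_conflict), contraposes to O(¬declare_conflict → disarm_system); with O(¬declare_conflict) we get O(disarm_system).
Premises 3, 6, 8, 10 do not contribute to this derivation.
Thus O(disarm_system), which is F(¬disarm_system): ¬disarm_system is forbidden.

Forbidden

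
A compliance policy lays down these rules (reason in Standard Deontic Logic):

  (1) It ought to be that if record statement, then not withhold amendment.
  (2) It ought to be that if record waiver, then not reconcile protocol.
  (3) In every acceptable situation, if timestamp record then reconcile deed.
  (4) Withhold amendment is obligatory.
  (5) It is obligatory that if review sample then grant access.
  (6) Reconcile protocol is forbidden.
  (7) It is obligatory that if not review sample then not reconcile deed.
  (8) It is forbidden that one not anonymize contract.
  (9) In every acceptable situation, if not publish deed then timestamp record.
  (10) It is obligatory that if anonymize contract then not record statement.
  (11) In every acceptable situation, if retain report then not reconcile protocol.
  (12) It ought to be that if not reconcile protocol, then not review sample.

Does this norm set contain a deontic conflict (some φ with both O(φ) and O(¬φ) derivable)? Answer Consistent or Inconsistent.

Consistent

Premise 1 is O(record_statement → ¬withhold_amendment), but O(record_statement) is not derivable from the premises, so it does not yield O(¬withhold_amendment).
So O(¬withhold_amendment) is not derivable, and the apparent clash with O(withhold_amendment) does not arise.
A world satisfying every obligation exists (e.g. anonymize_contract=true, grant_access=false, publish_deed=true, reconcile_deed=false, reconcile_protocol=false, record_statement=false, record_waiver=false, retain_report=false, review_sample=false, timestamp_record=false, withhold_amendment=true); no atom is both obligatory and forbidden, so the set is consistent.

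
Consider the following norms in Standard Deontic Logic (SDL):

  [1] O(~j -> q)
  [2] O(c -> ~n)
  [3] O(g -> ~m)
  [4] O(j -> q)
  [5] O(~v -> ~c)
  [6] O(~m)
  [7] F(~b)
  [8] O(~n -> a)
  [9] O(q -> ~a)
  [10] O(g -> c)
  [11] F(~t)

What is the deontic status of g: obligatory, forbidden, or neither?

By case analysis on j: premise 4 gives O(j -> q) and premise 1 gives O(~j -> q), so O(q) either way.
Applying K to premise 9 (O(q -> ~a)) and O(q) yields O(~a).
The contrapositive of premise 8 (O(~n -> a)) is O(~a -> n), and O(~a) is already established, so O(n).
The contrapositive of premise 2 (O(c -> ~n)) is O(n -> ~c), and O(n) is already established, so O(~c).
The contrapositive of premise 10 (O(g -> c)) is O(~c -> ~g), and O(~c) is already established, so O(~g).
Premises 3, 5, 6, 7, 11 do not contribute to this derivation.
Thus O(~g), which is F(g): g is forbidden.

Forbidden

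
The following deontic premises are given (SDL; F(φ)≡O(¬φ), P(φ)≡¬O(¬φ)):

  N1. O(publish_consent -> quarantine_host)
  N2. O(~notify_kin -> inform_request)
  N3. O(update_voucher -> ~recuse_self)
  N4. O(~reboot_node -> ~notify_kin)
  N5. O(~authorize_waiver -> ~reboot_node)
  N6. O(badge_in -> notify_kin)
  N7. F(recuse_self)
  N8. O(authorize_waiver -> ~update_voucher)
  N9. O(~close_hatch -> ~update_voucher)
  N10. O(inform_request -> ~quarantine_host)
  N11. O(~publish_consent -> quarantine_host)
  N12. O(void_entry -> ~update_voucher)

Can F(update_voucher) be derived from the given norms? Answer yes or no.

Yes

Premises 11 and 1 cover both cases: O(~publish_consent -> quarantine_host) and O(publish_consent -> quarantine_host). Since ~publish_consent ∨ publish_consent is a tautology, O(quarantine_host) follows.
Premise 10, O(inform_request -> ~quarantine_host), contraposes to O(quarantine_host -> ~inform_request); with O(quarantine_host) we get O(~inform_request).
Premise 2, O(~notify_kin -> inform_request), contraposes to O(~inform_request -> notify_kin); with O(~inform_request) we get O(notify_kin).
Premise 4 is O(~reboot_node -> ~notify_kin); contrapositively O(notify_kin -> reboot_node). Since O(notify_kin) holds, K gives O(reboot_node).
Premise 5, O(~authorize_waiver -> ~reboot_node), contraposes to O(reboot_node -> authorize_waiver); with O(reboot_node) we get O(authorize_waiver).
Premise 8 is O(authorize_waiver -> ~update_voucher); since O(authorize_waiver), deontic closure gives O(~update_voucher).
Premises 3, 6, 7, 9, 12 do not contribute to this derivation.
So O(~update_voucher) holds, i.e. F(update_voucher). The claim follows.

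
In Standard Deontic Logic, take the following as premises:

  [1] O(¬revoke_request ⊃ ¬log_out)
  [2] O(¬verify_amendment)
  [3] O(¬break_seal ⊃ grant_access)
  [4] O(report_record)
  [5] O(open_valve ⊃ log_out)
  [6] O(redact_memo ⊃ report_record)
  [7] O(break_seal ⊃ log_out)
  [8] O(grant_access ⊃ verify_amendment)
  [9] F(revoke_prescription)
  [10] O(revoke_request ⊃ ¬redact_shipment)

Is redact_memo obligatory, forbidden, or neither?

Neither

Premise 6 is O(redact_memo ⊃ report_record); even if O(report_record) held, inferring O(redact_memo) would be affirming the consequent — invalid.
No premise or chain of K-axiom applications forces O(redact_memo), and none forces O(¬redact_memo). So redact_memo is neither obligatory nor forbidden under these norms.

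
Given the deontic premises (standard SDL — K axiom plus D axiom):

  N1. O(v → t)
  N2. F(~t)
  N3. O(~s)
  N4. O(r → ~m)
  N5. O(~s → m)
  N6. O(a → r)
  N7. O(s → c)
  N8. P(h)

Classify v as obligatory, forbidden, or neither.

Premise 1 is O(v → t); even if O(t) held, inferring O(v) would be affirming the consequent — invalid.
No premise or chain of K-axiom applications forces O(v), and none forces O(~v). So v is neither obligatory nor forbidden under these norms.

Neither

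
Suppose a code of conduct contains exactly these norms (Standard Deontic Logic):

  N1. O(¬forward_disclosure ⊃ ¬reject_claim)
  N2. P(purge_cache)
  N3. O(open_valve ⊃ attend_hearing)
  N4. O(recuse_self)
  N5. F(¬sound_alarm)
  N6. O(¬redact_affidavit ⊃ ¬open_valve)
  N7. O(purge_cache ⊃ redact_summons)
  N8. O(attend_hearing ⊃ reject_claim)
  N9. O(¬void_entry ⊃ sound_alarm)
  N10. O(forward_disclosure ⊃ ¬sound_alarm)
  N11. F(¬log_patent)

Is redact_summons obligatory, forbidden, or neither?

Neither

Premise 7 is O(purge_cache ⊃ redact_summons), but O(purge_cache) is not derivable from the premises (the permission P(purge_cache) asserts only ¬O(¬purge_cache), not O(purge_cache)), so it does not yield O(redact_summons).
No premise or chain of K-axiom applications forces O(redact_summons), and none forces O(¬redact_summons). So redact_summons is neither obligatory nor forbidden under these norms.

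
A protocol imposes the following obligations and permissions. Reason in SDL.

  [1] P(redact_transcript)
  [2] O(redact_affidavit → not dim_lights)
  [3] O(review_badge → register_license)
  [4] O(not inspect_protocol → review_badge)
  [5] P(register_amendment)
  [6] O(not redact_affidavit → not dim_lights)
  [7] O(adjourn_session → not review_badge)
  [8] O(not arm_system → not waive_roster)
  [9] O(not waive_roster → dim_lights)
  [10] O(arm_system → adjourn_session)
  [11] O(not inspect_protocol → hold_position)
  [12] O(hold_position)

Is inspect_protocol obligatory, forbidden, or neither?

By case analysis on redact_affidavit: premise 2 gives O(redact_affidavit → not dim_lights) and premise 6 gives O(not redact_affidavit → not dim_lights), so O(not dim_lights) either way.
Premise 9, O(not waive_roster → dim_lights), contraposes to O(not dim_lights → waive_roster); with O(not dim_lights) we get O(waive_roster).
Premise 8, O(not arm_system → not waive_roster), contraposes to O(waive_roster → arm_system); with O(waive_roster) we get O(arm_system).
With premise 10, O(arm_system → adjourn_session), the K-axiom yields O(adjourn_session).
Applying K to premise 7 (O(adjourn_session → not review_badge)) and O(adjourn_session) yields O(not review_badge).
Premise 4, O(not inspect_protocol → review_badge), contraposes to O(not review_badge → inspect_protocol); with O(not review_badge) we get O(inspect_protocol).
Premises 1, 3, 5, 11, 12 do not contribute to this derivation.
Hence inspect_protocol is obligatory.

Obligatory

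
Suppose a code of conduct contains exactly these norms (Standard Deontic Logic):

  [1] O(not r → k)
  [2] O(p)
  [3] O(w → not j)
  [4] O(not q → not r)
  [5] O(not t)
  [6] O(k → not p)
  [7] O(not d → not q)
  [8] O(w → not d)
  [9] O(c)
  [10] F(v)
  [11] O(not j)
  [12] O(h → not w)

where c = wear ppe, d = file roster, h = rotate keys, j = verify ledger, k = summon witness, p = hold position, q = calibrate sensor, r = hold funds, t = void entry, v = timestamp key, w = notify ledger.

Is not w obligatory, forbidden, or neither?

Premise 2 states O(p) outright.
Premise 6 is O(k → not p); contrapositively O(p → not k). Since O(p) holds, K gives O(not k).
Premise 1 is O(not r → k); contrapositively O(not k → r). Since O(not k) holds, K gives O(r).
The contrapositive of premise 4 (O(not q → not r)) is O(r → q), and O(r) is already established, so O(q).
The contrapositive of premise 7 (O(not d → not q)) is O(q → d), and O(q) is already established, so O(d).
Premise 8 is O(w → not d); contrapositively O(d → not w). Since O(d) holds, K gives O(not w).
Premises 3, 5, 9, 10, 11, 12 do not contribute to this derivation.
Hence not w is obligatory.

Obligatory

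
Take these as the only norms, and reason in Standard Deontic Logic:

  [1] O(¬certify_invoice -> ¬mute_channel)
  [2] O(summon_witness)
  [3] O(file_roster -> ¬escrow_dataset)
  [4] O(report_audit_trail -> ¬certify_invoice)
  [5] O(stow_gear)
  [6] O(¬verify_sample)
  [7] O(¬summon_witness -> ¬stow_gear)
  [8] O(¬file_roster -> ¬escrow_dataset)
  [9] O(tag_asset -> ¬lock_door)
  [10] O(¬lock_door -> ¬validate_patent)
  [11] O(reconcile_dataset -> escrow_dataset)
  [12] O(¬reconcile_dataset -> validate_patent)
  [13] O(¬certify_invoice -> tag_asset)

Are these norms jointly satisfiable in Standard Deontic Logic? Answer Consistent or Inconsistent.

Premise 7 is O(¬summon_witness -> ¬stow_gear), but O(¬summon_witness) is not derivable from the premises, so it does not yield O(¬stow_gear).
So O(¬stow_gear) is not derivable, and the apparent clash with O(stow_gear) does not arise.
A world satisfying every obligation exists (e.g. certify_invoice=true, escrow_dataset=false, file_roster=false, lock_door=true, mute_channel=false, reconcile_dataset=false, report_audit_trail=false, stow_gear=true, summon_witness=true, tag_asset=false, validate_patent=true, verify_sample=false); no atom is both obligatory and forbidden, so the set is consistent.

Consistent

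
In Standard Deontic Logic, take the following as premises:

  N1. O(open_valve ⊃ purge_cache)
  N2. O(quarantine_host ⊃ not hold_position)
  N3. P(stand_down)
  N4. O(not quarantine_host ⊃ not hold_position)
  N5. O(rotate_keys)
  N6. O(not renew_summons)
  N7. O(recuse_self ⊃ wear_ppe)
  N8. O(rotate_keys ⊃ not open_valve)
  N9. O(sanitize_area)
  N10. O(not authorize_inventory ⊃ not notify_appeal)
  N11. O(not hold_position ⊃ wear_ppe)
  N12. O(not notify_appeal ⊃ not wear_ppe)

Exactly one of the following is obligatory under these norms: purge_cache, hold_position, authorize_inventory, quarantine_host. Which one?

authorize_inventory

Premises 2 and 4 cover both cases: O(quarantine_host ⊃ not hold_position) and O(not quarantine_host ⊃ not hold_position). Since quarantine_host ∨ not quarantine_host is a tautology, O(not hold_position) follows.
Applying K to premise 11 (O(not hold_position ⊃ wear_ppe)) and O(not hold_position) yields O(wear_ppe).
The contrapositive of premise 12 (O(not notify_appeal ⊃ not wear_ppe)) is O(wear_ppe ⊃ notify_appeal), and O(wear_ppe) is already established, so O(notify_appeal).
The contrapositive of premise 10 (O(not authorize_inventory ⊃ not notify_appeal)) is O(notify_appeal ⊃ authorize_inventory), and O(notify_appeal) is already established, so O(authorize_inventory).
So O(authorize_inventory) holds — authorize_inventory is obligatory. None of the other listed options is made obligatory by any chain of premises.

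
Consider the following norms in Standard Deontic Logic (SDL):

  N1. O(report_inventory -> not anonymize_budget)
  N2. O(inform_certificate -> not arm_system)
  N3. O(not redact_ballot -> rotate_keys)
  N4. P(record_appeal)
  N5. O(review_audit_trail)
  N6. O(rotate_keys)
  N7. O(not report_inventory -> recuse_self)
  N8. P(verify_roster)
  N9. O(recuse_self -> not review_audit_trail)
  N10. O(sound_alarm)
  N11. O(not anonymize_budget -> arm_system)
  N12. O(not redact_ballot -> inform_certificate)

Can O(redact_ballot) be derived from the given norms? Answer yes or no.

Yes

Premise 5 states O(review_audit_trail) outright.
The contrapositive of premise 9 (O(recuse_self -> not review_audit_trail)) is O(review_audit_trail -> not recuse_self), and O(review_audit_trail) is already established, so O(not recuse_self).
Premise 7, O(not report_inventory -> recuse_self), contraposes to O(not recuse_self -> report_inventory); with O(not recuse_self) we get O(report_inventory).
From O(report_inventory) and premise 1, O(report_inventory -> not anonymize_budget), we obtain O(not anonymize_budget).
Premise 11 is O(not anonymize_budget -> arm_system); since O(not anonymize_budget), deontic closure gives O(arm_system).
Premise 2, O(inform_certificate -> not arm_system), contraposes to O(arm_system -> not inform_certificate); with O(arm_system) we get O(not inform_certificate).
Premise 12 is O(not redact_ballot -> inform_certificate); contrapositively O(not inform_certificate -> redact_ballot). Since O(not inform_certificate) holds, K gives O(redact_ballot).
Premises 3, 4, 6, 8, 10 do not contribute to this derivation.
So O(redact_ballot) follows.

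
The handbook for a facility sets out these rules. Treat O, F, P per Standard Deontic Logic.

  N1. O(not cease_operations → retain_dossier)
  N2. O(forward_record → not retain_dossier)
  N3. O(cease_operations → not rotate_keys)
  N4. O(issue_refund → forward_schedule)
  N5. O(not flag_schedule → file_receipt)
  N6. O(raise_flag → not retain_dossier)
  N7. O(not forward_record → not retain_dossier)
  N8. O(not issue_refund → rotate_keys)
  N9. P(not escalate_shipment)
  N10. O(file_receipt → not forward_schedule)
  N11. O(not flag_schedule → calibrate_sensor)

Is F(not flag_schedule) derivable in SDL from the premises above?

By case analysis on forward_record: premise 2 gives O(forward_record → not retain_dossier) and premise 7 gives O(not forward_record → not retain_dossier), so O(not retain_dossier) either way.
Premise 1, O(not cease_operations → retain_dossier), contraposes to O(not retain_dossier → cease_operations); with O(not retain_dossier) we get O(cease_operations).
Premise 3 is O(cease_operations → not rotate_keys); since O(cease_operations), deontic closure gives O(not rotate_keys).
Premise 8 is O(not issue_refund → rotate_keys); contrapositively O(not rotate_keys → issue_refund). Since O(not rotate_keys) holds, K gives O(issue_refund).
With premise 4, O(issue_refund → forward_schedule), the K-axiom yields O(forward_schedule).
Premise 10 is O(file_receipt → not forward_schedule); contrapositively O(forward_schedule → not file_receipt). Since O(forward_schedule) holds, K gives O(not file_receipt).
Premise 5 is O(not flag_schedule → file_receipt); contrapositively O(not file_receipt → flag_schedule). Since O(not file_receipt) holds, K gives O(flag_schedule).
Premises 6, 9, 11 do not contribute to this derivation.
So O(flag_schedule) holds, i.e. F(not flag_schedule). The claim follows.

Yes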